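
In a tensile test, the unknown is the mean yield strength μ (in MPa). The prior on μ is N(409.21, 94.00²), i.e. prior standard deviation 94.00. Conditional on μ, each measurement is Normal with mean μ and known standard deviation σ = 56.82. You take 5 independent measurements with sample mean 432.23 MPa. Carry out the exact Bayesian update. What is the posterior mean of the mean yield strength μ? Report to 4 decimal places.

For Normal data with known variance σ², a Normal(μ₀, σ₀²) prior on μ is conjugate. Posterior precision = 1/σ₀² + n/σ²; posterior mean is the precision-weighted average of μ₀ and x̄.
n·x̄ = 5·432.23 = 2161.15.
σ₀² = 94.00² = 8836, σ² = 56.82² = 3228.5124; σ² + n·σ₀² = 3228.5124 + 5·8836 = 47408.5124.
Posterior mean = (μ₀/σ₀² + n·x̄/σ²)/(1/σ₀² + n/σ²) = (σ²·μ₀ + σ₀²·n·x̄)/(σ² + n·σ₀²) = (3228.5124·409.21 + 8836·2161.15)/47408.5124 = 20417060.959204/47408.5124 = 430.6623.

430.6623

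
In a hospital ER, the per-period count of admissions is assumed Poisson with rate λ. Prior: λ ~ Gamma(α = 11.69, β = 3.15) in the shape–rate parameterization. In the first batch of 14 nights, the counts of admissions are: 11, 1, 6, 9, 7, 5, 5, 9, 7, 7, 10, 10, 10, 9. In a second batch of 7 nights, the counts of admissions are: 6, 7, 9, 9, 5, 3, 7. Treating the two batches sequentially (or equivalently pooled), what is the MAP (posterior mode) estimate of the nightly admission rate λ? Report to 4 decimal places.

6.7366

With a Gamma(shape α, rate β) prior, the Poisson likelihood is conjugate: the posterior is Gamma(α + ΣXᵢ, β + n).
Batch 1: sum of counts S = 106 over n = 14 nights.
After batch 1: Gamma(α+S, β+n) = Gamma(11.69+106, 3.15+14) = Gamma(117.69, 17.15).
Batch 2: sum of counts S = 46 over n = 7 nights.
After batch 2: Gamma(α+S, β+n) = Gamma(117.69+46, 17.15+7) = Gamma(163.69, 24.15).
Mode of Gamma(α,β) for α≥1 is (α−1)/β = 162.69/24.15 = 6.7366.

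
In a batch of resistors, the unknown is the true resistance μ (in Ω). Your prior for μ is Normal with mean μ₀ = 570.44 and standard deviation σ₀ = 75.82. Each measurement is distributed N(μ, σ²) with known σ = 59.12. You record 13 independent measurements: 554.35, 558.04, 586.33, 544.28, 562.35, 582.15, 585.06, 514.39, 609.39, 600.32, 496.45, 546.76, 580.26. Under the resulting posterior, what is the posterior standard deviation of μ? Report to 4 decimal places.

For Normal data with known variance σ², a Normal(μ₀, σ₀²) prior on μ is conjugate. Posterior precision = 1/σ₀² + n/σ²; posterior mean is the precision-weighted average of μ₀ and x̄.
σ₀² = 75.82² = 5748.6724, σ² = 59.12² = 3495.1744; σ² + n·σ₀² = 3495.1744 + 13·5748.6724 = 78227.9156.
Posterior precision = 1/σ₀² + n/σ² = 1/5748.6724 + 13/3495.1744 = (σ² + n·σ₀²)/(σ₀²σ²) = 78227.9156/(5748.6724·3495.1744); posterior variance σₙ² = σ₀²σ²/(σ² + n·σ₀²) = 5748.6724·3495.1744/78227.9156 = 256.847092.
Posterior SD = √σₙ² = √(5748.6724·3495.1744/78227.9156) = 16.0264.

16.0264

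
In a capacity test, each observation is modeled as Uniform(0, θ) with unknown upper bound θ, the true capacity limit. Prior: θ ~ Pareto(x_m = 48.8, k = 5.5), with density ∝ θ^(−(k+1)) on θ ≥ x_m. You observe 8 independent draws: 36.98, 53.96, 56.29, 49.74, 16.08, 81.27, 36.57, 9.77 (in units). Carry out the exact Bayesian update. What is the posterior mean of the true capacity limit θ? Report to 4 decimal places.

A Pareto(scale x_m, shape k) prior on the upper bound θ of Uniform(0, θ) is conjugate: posterior is Pareto(max(x_m, max xᵢ), k + n).
Sample maximum = 81.27; prior scale x_m = 48.8 → posterior scale = max = 81.27.
Posterior shape = 5.5 + 8 = 13.5.
E[θ|data] = k·x_m/(k−1) = 13.5·81.27/12.5 = 87.7716.

87.7716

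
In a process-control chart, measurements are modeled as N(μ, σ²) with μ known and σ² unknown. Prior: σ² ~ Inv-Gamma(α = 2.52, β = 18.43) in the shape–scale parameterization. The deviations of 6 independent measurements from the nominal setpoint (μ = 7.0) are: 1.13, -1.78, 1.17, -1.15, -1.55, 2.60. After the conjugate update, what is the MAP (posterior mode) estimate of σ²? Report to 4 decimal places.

4.0766

With known mean μ and an Inverse-Gamma(α, β) prior on σ², the Normal likelihood is conjugate: posterior is Inv-Gamma(α + n/2, β + Σ(xᵢ−μ)²/2).
Σ(xᵢ−μ)² = (1.13)² + (-1.78)² + (1.17)² + (-1.15)² + (-1.55)² + (2.60)² = 16.2992.
Posterior: Inv-Gamma(2.52 + 6/2, 18.43 + 16.2992/2) = Inv-Gamma(5.52, 26.57960).
Mode = β/(α+1) = 26.57960/6.52 = 4.0766.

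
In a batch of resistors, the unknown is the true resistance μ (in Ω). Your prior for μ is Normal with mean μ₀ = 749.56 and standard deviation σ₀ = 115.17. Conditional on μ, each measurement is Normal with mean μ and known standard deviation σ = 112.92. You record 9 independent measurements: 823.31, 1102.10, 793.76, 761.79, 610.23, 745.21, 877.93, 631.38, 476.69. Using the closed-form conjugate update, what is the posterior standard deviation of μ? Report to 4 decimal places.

35.7777

For Normal data with known variance σ², a Normal(μ₀, σ₀²) prior on μ is conjugate. Posterior precision = 1/σ₀² + n/σ²; posterior mean is the precision-weighted average of μ₀ and x̄.
σ₀² = 115.17² = 13264.1289, σ² = 112.92² = 12750.9264; σ² + n·σ₀² = 12750.9264 + 9·13264.1289 = 132128.0865.
Posterior precision = 1/σ₀² + n/σ² = 1/13264.1289 + 9/12750.9264 = (σ² + n·σ₀²)/(σ₀²σ²) = 132128.0865/(13264.1289·12750.9264); posterior variance σₙ² = σ₀²σ²/(σ² + n·σ₀²) = 13264.1289·12750.9264/132128.0865 = 1280.045264.
Posterior SD = √σₙ² = √(13264.1289·12750.9264/132128.0865) = 35.7777.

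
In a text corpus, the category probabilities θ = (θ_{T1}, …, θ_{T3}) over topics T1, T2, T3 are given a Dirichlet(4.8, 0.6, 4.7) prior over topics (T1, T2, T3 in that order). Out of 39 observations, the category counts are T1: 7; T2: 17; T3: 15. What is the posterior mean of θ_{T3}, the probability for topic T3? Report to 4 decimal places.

The Dirichlet prior is conjugate to the Multinomial likelihood: each posterior αⱼ = prior αⱼ + observed count nⱼ.
Posterior concentration: (11.8, 17.6, 19.7), total = 49.1.
E[θ_{T3}|data] = α_{T3}/Σα = 19.7/49.1 = 0.4012.

0.4012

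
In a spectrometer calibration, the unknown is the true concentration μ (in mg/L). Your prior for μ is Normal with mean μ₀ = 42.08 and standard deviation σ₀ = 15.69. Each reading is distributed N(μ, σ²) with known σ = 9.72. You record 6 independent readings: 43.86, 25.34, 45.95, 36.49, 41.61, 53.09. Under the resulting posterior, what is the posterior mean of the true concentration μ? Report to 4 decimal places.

For Normal data with known variance σ², a Normal(μ₀, σ₀²) prior on μ is conjugate. Posterior precision = 1/σ₀² + n/σ²; posterior mean is the precision-weighted average of μ₀ and x̄.
Σxᵢ = 43.86 + 25.34 + 45.95 + 36.49 + 41.61 + 53.09 = 246.34, so n·x̄ = 246.34.
σ₀² = 15.69² = 246.1761, σ² = 9.72² = 94.4784; σ² + n·σ₀² = 94.4784 + 6·246.1761 = 1571.535.
Posterior mean = (μ₀/σ₀² + n·x̄/σ²)/(1/σ₀² + n/σ²) = (σ²·μ₀ + σ₀²·n·x̄)/(σ² + n·σ₀²) = (94.4784·42.08 + 246.1761·246.34)/1571.535 = 64618.671546/1571.535 = 41.1182.

41.1182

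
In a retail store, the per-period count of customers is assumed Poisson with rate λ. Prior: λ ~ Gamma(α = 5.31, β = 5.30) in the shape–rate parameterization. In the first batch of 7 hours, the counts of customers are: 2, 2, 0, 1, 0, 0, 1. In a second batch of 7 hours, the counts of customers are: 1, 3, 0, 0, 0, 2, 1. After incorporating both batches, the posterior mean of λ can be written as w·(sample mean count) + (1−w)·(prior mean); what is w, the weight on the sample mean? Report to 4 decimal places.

0.7254

With a Gamma(shape α, rate β) prior, the Poisson likelihood is conjugate: the posterior is Gamma(α + ΣXᵢ, β + n).
Total number of hours: n = 7 + 7 = 14.
Posterior mean = (α₀+S)/(β₀+n) = [n/(β₀+n)]·(S/n) + [β₀/(β₀+n)]·(α₀/β₀), so only n and β₀ enter the weight.
Weight on data w = n/(β₀+n) = 14/(5.30+14) = 14/19.30 = 0.7254.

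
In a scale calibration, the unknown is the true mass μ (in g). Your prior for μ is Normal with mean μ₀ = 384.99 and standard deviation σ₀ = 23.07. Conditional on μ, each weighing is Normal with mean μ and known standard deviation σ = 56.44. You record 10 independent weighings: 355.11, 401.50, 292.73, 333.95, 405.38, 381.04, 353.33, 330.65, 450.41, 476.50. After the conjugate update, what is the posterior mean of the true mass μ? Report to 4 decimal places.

For Normal data with known variance σ², a Normal(μ₀, σ₀²) prior on μ is conjugate. Posterior precision = 1/σ₀² + n/σ²; posterior mean is the precision-weighted average of μ₀ and x̄.
Σxᵢ = 355.11 + 401.50 + 292.73 + 333.95 + 405.38 + 381.04 + 353.33 + 330.65 + 450.41 + 476.50 = 3780.6, so n·x̄ = 3780.6.
σ₀² = 23.07² = 532.2249, σ² = 56.44² = 3185.4736; σ² + n·σ₀² = 3185.4736 + 10·532.2249 = 8507.7226.
Posterior mean = (μ₀/σ₀² + n·x̄/σ²)/(1/σ₀² + n/σ²) = (σ²·μ₀ + σ₀²·n·x̄)/(σ² + n·σ₀²) = (3185.4736·384.99 + 532.2249·3780.6)/8507.7226 = 3238504.938204/8507.7226 = 380.6547.

380.6547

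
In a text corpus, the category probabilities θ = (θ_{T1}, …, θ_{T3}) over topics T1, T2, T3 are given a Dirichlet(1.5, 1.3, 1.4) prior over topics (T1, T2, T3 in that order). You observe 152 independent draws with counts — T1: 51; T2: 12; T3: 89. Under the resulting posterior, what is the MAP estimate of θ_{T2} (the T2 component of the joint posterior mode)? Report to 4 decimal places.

The Dirichlet prior is conjugate to the Multinomial likelihood: each posterior αⱼ = prior αⱼ + observed count nⱼ.
Posterior concentration: (52.5, 13.3, 90.4), total = 156.2.
Joint mode component: (α_{T2}−1)/(Σα−K) = 12.3/153.2 = 0.0803.

0.0803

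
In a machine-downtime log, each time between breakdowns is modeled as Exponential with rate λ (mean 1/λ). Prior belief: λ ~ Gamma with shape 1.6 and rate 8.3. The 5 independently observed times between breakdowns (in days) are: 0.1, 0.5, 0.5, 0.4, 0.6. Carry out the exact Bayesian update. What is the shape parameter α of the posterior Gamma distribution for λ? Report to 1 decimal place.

With a Gamma(shape α, rate β) prior on the exponential rate λ, the posterior after n observations with total T = Σxᵢ is Gamma(α+n, β+T).
Sum of observations T = 2.1 days; n = 5.
Posterior: Gamma(1.6+5, 8.3+2.1) = Gamma(6.6, 10.4).
Posterior α = 6.6.

6.6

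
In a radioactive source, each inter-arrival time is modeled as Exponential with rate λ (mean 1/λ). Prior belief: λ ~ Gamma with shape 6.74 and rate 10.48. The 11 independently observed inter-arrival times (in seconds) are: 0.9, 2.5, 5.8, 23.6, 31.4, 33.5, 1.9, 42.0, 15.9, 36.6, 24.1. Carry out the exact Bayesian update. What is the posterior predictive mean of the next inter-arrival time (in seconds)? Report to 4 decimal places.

13.6607

With a Gamma(shape α, rate β) prior on the exponential rate λ, the posterior after n observations with total T = Σxᵢ is Gamma(α+n, β+T).
Sum of observations T = 218.2 seconds; n = 11.
Posterior: Gamma(6.74+11, 10.48+218.2) = Gamma(17.74, 228.68).
The predictive distribution for the next observation is Lomax; its mean is β/(α−1) = 228.68/16.74 = 13.6607.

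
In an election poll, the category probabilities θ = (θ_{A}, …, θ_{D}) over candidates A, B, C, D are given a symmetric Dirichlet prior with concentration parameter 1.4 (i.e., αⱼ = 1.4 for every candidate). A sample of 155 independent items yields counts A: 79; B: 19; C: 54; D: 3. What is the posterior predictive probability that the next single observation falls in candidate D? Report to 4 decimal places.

The Dirichlet prior is conjugate to the Multinomial likelihood: each posterior αⱼ = prior αⱼ + observed count nⱼ.
Posterior concentration: (80.4, 20.4, 55.4, 4.4), total = 160.6.
P(next = D | data) = α_{D}/Σα = 0.0274.

0.0274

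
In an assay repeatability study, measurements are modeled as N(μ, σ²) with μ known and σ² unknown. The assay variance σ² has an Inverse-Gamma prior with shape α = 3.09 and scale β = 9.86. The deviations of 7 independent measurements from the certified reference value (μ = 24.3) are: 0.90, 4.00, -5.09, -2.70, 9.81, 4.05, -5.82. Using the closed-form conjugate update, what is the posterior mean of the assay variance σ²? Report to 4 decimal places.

With known mean μ and an Inverse-Gamma(α, β) prior on σ², the Normal likelihood is conjugate: posterior is Inv-Gamma(α + n/2, β + Σ(xᵢ−μ)²/2).
Σ(xᵢ−μ)² = (0.90)² + (4.00)² + (-5.09)² + (-2.70)² + (9.81)² + (4.05)² + (-5.82)² = 196.5191.
Posterior: Inv-Gamma(3.09 + 7/2, 9.86 + 196.5191/2) = Inv-Gamma(6.59, 108.11955).
E[σ²|data] = β/(α−1) = 108.11955/5.59 = 19.3416.

19.3416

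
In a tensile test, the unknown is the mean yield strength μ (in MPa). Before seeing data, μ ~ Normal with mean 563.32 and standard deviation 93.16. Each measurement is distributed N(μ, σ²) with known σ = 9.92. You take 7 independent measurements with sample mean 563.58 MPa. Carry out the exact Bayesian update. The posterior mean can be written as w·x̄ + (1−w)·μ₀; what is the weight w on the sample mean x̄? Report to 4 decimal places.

0.9984

For Normal data with known variance σ², a Normal(μ₀, σ₀²) prior on μ is conjugate. Posterior precision = 1/σ₀² + n/σ²; posterior mean is the precision-weighted average of μ₀ and x̄.
σ₀² = 93.16² = 8678.7856, σ² = 9.92² = 98.4064. Prior precision 1/σ₀² = 1/8678.7856; data precision n/σ² = 7/98.4064.
w = (n/σ²)/(1/σ₀² + n/σ²) = n·σ₀²/(σ² + n·σ₀²) = 7·8678.7856/(98.4064 + 7·8678.7856) = 60751.4992/60849.9056 = 0.9984.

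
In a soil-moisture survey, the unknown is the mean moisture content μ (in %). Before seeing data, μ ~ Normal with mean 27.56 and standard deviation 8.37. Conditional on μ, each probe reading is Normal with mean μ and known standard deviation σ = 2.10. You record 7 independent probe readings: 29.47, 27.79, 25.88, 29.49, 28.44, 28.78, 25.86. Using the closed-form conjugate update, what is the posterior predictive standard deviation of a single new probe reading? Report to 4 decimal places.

2.2437

For Normal data with known variance σ², a Normal(μ₀, σ₀²) prior on μ is conjugate. Posterior precision = 1/σ₀² + n/σ²; posterior mean is the precision-weighted average of μ₀ and x̄.
σ₀² = 8.37² = 70.0569, σ² = 2.10² = 4.41; σ² + n·σ₀² = 4.41 + 7·70.0569 = 494.8083.
Posterior precision = 1/σ₀² + n/σ² = 1/70.0569 + 7/4.41 = (σ² + n·σ₀²)/(σ₀²σ²) = 494.8083/(70.0569·4.41); posterior variance σₙ² = σ₀²σ²/(σ² + n·σ₀²) = 70.0569·4.41/494.8083 = 0.624385.
Predictive variance for one new observation = σₙ² + σ² = 70.0569·4.41/494.8083 + 4.41 = σ²·(σ₀² + 494.8083)/494.8083 = 4.41·564.8652/494.8083 = 5.034385; SD = √(4.41·564.8652/494.8083) = 2.2437.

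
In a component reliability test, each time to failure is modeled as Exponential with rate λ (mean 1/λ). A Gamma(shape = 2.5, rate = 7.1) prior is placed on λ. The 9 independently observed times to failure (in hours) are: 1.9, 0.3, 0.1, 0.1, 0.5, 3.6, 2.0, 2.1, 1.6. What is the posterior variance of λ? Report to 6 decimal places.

With a Gamma(shape α, rate β) prior on the exponential rate λ, the posterior after n observations with total T = Σxᵢ is Gamma(α+n, β+T).
Sum of observations T = 12.2 hours; n = 9.
Posterior: Gamma(2.5+9, 7.1+12.2) = Gamma(11.5, 19.3).
Var = α/β² = 0.030873.

0.030873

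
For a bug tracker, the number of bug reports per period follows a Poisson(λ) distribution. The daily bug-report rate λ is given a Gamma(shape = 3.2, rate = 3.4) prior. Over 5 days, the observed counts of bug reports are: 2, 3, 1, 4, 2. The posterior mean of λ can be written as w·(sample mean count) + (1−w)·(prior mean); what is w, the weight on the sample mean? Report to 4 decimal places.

0.5952

With a Gamma(shape α, rate β) prior, the Poisson likelihood is conjugate: the posterior is Gamma(α + ΣXᵢ, β + n).
Posterior mean = (α₀+S)/(β₀+n) = [n/(β₀+n)]·(S/n) + [β₀/(β₀+n)]·(α₀/β₀), so only n and β₀ enter the weight.
Weight on data w = n/(β₀+n) = 5/(3.4+5) = 5/8.4 = 0.5952.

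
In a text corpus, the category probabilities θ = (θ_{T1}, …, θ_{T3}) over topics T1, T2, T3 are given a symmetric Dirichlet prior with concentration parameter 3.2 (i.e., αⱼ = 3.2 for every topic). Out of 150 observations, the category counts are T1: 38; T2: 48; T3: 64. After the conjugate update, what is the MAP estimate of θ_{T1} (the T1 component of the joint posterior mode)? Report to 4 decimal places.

The Dirichlet prior is conjugate to the Multinomial likelihood: each posterior αⱼ = prior αⱼ + observed count nⱼ.
Posterior concentration: (41.2, 51.2, 67.2), total = 159.6.
Joint mode component: (α_{T1}−1)/(Σα−K) = 40.2/156.6 = 0.2567.

0.2567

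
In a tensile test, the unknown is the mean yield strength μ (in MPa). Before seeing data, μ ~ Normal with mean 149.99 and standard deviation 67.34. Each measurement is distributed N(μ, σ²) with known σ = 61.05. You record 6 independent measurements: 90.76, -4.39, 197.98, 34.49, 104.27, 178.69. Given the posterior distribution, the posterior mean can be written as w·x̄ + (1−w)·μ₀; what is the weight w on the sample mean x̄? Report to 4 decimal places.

For Normal data with known variance σ², a Normal(μ₀, σ₀²) prior on μ is conjugate. Posterior precision = 1/σ₀² + n/σ²; posterior mean is the precision-weighted average of μ₀ and x̄.
σ₀² = 67.34² = 4534.6756, σ² = 61.05² = 3727.1025. Prior precision 1/σ₀² = 1/4534.6756; data precision n/σ² = 6/3727.1025.
w = (n/σ²)/(1/σ₀² + n/σ²) = n·σ₀²/(σ² + n·σ₀²) = 6·4534.6756/(3727.1025 + 6·4534.6756) = 27208.0536/30935.1561 = 0.8795.

0.8795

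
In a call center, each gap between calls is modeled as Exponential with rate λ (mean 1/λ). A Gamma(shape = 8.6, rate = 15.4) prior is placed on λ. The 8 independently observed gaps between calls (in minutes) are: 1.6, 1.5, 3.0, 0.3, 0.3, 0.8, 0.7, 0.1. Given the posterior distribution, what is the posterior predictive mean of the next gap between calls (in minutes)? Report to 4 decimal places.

With a Gamma(shape α, rate β) prior on the exponential rate λ, the posterior after n observations with total T = Σxᵢ is Gamma(α+n, β+T).
Sum of observations T = 8.3 minutes; n = 8.
Posterior: Gamma(8.6+8, 15.4+8.3) = Gamma(16.6, 23.7).
The predictive distribution for the next observation is Lomax; its mean is β/(α−1) = 23.7/15.6 = 1.5192.

1.5192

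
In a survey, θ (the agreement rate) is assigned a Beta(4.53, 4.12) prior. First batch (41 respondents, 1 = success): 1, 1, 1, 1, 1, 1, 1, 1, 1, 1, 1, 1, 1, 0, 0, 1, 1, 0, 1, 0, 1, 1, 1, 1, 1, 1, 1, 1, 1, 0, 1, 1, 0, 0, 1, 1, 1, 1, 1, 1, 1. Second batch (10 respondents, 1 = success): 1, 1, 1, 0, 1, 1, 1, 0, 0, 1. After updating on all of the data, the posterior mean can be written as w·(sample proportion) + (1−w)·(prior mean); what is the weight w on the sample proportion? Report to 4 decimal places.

The Beta prior is conjugate to a Binomial/Bernoulli likelihood; the update adds successes to α and failures to β.
Total number of respondents: n = 41 + 10 = 51.
Posterior mean = (α₀+k)/(α₀+β₀+n) = [n/(α₀+β₀+n)]·(k/n) + [(α₀+β₀)/(α₀+β₀+n)]·α₀/(α₀+β₀), so only n and the prior enter the weight.
The weight on the data is w = n/(α₀+β₀+n) = 51/(4.53+4.12+51) = 51/59.65 = 0.8550.

0.8550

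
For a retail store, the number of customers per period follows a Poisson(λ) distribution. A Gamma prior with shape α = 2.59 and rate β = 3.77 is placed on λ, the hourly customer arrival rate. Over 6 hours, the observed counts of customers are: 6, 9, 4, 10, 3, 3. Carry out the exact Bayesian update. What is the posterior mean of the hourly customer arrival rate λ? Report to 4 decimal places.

3.8475

With a Gamma(shape α, rate β) prior, the Poisson likelihood is conjugate: the posterior is Gamma(α + ΣXᵢ, β + n).
Sum of counts S = 35 over n = 6 hours.
Posterior: Gamma(α+S, β+n) = Gamma(2.59+35, 3.77+6) = Gamma(37.59, 9.77).
Posterior mean = α/β = 37.59/9.77 = 3.8475.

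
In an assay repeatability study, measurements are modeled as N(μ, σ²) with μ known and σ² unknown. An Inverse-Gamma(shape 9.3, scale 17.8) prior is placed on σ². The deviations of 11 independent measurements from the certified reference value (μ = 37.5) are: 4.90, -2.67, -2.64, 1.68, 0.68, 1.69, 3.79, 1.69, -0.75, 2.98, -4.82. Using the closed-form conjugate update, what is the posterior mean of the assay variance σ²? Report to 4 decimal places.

4.7009

With known mean μ and an Inverse-Gamma(α, β) prior on σ², the Normal likelihood is conjugate: posterior is Inv-Gamma(α + n/2, β + Σ(xᵢ−μ)²/2).
Σ(xᵢ−μ)² = (4.90)² + (-2.67)² + (-2.64)² + (1.68)² + (0.68)² + (1.69)² + (3.79)² + (1.69)² + (-0.75)² + (2.98)² + (-4.82)² = 94.1449.
Posterior: Inv-Gamma(9.3 + 11/2, 17.8 + 94.1449/2) = Inv-Gamma(14.80, 64.87245).
E[σ²|data] = β/(α−1) = 64.87245/13.80 = 4.7009.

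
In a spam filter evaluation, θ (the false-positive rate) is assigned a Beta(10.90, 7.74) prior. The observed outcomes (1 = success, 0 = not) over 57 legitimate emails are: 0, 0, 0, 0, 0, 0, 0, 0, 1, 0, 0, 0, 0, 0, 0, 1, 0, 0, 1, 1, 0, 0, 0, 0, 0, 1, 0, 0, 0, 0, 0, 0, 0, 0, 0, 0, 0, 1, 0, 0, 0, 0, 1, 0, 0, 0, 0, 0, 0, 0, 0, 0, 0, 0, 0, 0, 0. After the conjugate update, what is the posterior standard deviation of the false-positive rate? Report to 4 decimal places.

0.0485

The Beta prior is conjugate to a Binomial/Bernoulli likelihood; the update adds successes to α and failures to β.
Posterior: Beta(α+k, β+n−k) = Beta(10.90+7, 7.74+50) = Beta(17.90, 57.74).
Var = αβ/((α+β)²(α+β+1)) = 17.90·57.74/(75.64²·76.64) = 0.00235706; SD = √0.00235706 = 0.0485.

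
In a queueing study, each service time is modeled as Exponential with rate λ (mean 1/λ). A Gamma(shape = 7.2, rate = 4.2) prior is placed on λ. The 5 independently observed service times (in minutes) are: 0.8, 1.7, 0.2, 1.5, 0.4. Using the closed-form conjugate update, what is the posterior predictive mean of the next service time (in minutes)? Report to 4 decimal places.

0.7857

With a Gamma(shape α, rate β) prior on the exponential rate λ, the posterior after n observations with total T = Σxᵢ is Gamma(α+n, β+T).
Sum of observations T = 4.6 minutes; n = 5.
Posterior: Gamma(7.2+5, 4.2+4.6) = Gamma(12.2, 8.8).
The predictive distribution for the next observation is Lomax; its mean is β/(α−1) = 8.8/11.2 = 0.7857.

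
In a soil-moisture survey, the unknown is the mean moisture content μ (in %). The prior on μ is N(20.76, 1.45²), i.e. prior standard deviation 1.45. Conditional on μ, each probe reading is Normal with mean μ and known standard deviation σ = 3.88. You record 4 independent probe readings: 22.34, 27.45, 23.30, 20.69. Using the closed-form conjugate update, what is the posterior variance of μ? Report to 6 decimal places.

1.348932

For Normal data with known variance σ², a Normal(μ₀, σ₀²) prior on μ is conjugate. Posterior precision = 1/σ₀² + n/σ²; posterior mean is the precision-weighted average of μ₀ and x̄.
σ₀² = 1.45² = 2.1025, σ² = 3.88² = 15.0544; σ² + n·σ₀² = 15.0544 + 4·2.1025 = 23.4644.
Posterior precision = 1/σ₀² + n/σ² = 1/2.1025 + 4/15.0544 = (σ² + n·σ₀²)/(σ₀²σ²) = 23.4644/(2.1025·15.0544); posterior variance σₙ² = σ₀²σ²/(σ² + n·σ₀²) = 2.1025·15.0544/23.4644 = 1.348932.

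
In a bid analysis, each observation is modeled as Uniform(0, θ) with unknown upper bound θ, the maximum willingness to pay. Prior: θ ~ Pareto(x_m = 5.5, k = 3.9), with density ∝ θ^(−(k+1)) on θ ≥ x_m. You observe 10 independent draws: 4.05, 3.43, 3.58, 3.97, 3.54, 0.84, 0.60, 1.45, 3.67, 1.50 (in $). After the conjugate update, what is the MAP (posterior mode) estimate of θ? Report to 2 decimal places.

A Pareto(scale x_m, shape k) prior on the upper bound θ of Uniform(0, θ) is conjugate: posterior is Pareto(max(x_m, max xᵢ), k + n).
Sample maximum = 4.05; prior scale x_m = 5.5 → posterior scale = max = 5.50.
Posterior shape = 3.9 + 10 = 13.9.
The Pareto density is decreasing on [x_m, ∞), so the mode is x_m = 5.50.

5.50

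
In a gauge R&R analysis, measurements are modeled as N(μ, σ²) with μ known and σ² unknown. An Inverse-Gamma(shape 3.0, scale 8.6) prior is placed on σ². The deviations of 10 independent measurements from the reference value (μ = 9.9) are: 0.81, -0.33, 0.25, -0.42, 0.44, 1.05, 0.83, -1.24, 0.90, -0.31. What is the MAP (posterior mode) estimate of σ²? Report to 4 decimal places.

1.2574

With known mean μ and an Inverse-Gamma(α, β) prior on σ², the Normal likelihood is conjugate: posterior is Inv-Gamma(α + n/2, β + Σ(xᵢ−μ)²/2).
Σ(xᵢ−μ)² = (0.81)² + (-0.33)² + (0.25)² + (-0.42)² + (0.44)² + (1.05)² + (0.83)² + (-1.24)² + (0.90)² + (-0.31)² = 5.4326.
Posterior: Inv-Gamma(3.0 + 10/2, 8.6 + 5.4326/2) = Inv-Gamma(8.00, 11.31630).
Mode = β/(α+1) = 11.31630/9.00 = 1.2574.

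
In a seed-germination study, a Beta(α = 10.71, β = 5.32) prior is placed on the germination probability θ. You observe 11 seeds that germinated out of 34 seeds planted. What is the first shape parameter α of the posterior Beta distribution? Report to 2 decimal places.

The Beta prior is conjugate to a Binomial/Bernoulli likelihood; the update adds successes to α and failures to β.
Posterior: Beta(α+k, β+n−k) = Beta(10.71+11, 5.32+23) = Beta(21.71, 28.32).
Posterior α = 21.71.

21.71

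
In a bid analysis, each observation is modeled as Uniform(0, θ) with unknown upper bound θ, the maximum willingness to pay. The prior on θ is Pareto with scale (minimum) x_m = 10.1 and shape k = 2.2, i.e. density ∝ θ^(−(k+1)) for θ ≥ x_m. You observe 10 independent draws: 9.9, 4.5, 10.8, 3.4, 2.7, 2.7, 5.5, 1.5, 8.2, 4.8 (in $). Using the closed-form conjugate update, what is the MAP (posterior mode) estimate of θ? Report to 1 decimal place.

A Pareto(scale x_m, shape k) prior on the upper bound θ of Uniform(0, θ) is conjugate: posterior is Pareto(max(x_m, max xᵢ), k + n).
Sample maximum = 10.8; prior scale x_m = 10.1 → posterior scale = max = 10.8.
Posterior shape = 2.2 + 10 = 12.2.
The Pareto density is decreasing on [x_m, ∞), so the mode is x_m = 10.8.

10.8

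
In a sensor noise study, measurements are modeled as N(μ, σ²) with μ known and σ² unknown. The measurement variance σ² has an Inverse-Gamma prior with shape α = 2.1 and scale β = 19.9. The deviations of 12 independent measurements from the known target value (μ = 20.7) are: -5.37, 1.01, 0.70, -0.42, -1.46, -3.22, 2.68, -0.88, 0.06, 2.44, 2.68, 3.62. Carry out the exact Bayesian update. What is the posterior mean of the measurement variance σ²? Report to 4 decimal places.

With known mean μ and an Inverse-Gamma(α, β) prior on σ², the Normal likelihood is conjugate: posterior is Inv-Gamma(α + n/2, β + Σ(xᵢ−μ)²/2).
Σ(xᵢ−μ)² = (-5.37)² + (1.01)² + (0.70)² + (-0.42)² + (-1.46)² + (-3.22)² + (2.68)² + (-0.88)² + (0.06)² + (2.44)² + (2.68)² + (3.62)² = 77.2242.
Posterior: Inv-Gamma(2.1 + 12/2, 19.9 + 77.2242/2) = Inv-Gamma(8.10, 58.51210).
E[σ²|data] = β/(α−1) = 58.51210/7.10 = 8.2411.

8.2411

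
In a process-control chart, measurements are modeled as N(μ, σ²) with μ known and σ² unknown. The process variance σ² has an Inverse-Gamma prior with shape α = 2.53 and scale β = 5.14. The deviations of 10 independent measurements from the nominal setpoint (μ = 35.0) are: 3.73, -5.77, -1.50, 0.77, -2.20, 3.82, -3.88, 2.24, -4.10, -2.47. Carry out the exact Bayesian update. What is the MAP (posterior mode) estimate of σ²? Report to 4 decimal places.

7.1948

With known mean μ and an Inverse-Gamma(α, β) prior on σ², the Normal likelihood is conjugate: posterior is Inv-Gamma(α + n/2, β + Σ(xᵢ−μ)²/2).
Σ(xᵢ−μ)² = (3.73)² + (-5.77)² + (-1.50)² + (0.77)² + (-2.20)² + (3.82)² + (-3.88)² + (2.24)² + (-4.10)² + (-2.47)² = 112.4640.
Posterior: Inv-Gamma(2.53 + 10/2, 5.14 + 112.4640/2) = Inv-Gamma(7.53, 61.37200).
Mode = β/(α+1) = 61.37200/8.53 = 7.1948.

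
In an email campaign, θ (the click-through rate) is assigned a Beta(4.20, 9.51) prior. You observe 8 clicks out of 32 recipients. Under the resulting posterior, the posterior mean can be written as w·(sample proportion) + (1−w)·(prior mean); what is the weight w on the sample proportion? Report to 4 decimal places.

0.7001

The Beta prior is conjugate to a Binomial/Bernoulli likelihood; the update adds successes to α and failures to β.
Posterior mean = (α₀+k)/(α₀+β₀+n) = [n/(α₀+β₀+n)]·(k/n) + [(α₀+β₀)/(α₀+β₀+n)]·α₀/(α₀+β₀), so only n and the prior enter the weight.
The weight on the data is w = n/(α₀+β₀+n) = 32/(4.20+9.51+32) = 32/45.71 = 0.7001.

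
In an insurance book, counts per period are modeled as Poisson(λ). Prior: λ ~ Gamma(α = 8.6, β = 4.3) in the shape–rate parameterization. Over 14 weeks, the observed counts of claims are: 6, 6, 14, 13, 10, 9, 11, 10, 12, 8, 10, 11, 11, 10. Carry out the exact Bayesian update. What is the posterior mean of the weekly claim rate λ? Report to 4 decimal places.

With a Gamma(shape α, rate β) prior, the Poisson likelihood is conjugate: the posterior is Gamma(α + ΣXᵢ, β + n).
Sum of counts S = 141 over n = 14 weeks.
Posterior: Gamma(α+S, β+n) = Gamma(8.6+141, 4.3+14) = Gamma(149.6, 18.3).
Posterior mean = α/β = 149.6/18.3 = 8.1749.

8.1749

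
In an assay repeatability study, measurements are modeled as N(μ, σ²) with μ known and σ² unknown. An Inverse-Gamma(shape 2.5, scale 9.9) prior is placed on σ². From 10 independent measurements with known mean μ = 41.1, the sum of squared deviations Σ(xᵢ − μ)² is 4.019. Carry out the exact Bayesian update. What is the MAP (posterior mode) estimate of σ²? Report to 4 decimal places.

With known mean μ and an Inverse-Gamma(α, β) prior on σ², the Normal likelihood is conjugate: posterior is Inv-Gamma(α + n/2, β + Σ(xᵢ−μ)²/2).
Posterior: Inv-Gamma(2.5 + 10/2, 9.9 + 4.019/2) = Inv-Gamma(7.50, 11.9095).
Mode = β/(α+1) = 11.9095/8.50 = 1.4011.

1.4011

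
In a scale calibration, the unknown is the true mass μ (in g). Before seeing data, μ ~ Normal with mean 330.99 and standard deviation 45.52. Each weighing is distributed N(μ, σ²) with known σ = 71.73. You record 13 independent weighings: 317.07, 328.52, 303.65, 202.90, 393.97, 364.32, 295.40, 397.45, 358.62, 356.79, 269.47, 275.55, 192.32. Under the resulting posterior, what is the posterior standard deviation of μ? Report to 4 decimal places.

18.2294

For Normal data with known variance σ², a Normal(μ₀, σ₀²) prior on μ is conjugate. Posterior precision = 1/σ₀² + n/σ²; posterior mean is the precision-weighted average of μ₀ and x̄.
σ₀² = 45.52² = 2072.0704, σ² = 71.73² = 5145.1929; σ² + n·σ₀² = 5145.1929 + 13·2072.0704 = 32082.1081.
Posterior precision = 1/σ₀² + n/σ² = 1/2072.0704 + 13/5145.1929 = (σ² + n·σ₀²)/(σ₀²σ²) = 32082.1081/(2072.0704·5145.1929); posterior variance σₙ² = σ₀²σ²/(σ² + n·σ₀²) = 2072.0704·5145.1929/32082.1081 = 332.309893.
Posterior SD = √σₙ² = √(2072.0704·5145.1929/32082.1081) = 18.2294.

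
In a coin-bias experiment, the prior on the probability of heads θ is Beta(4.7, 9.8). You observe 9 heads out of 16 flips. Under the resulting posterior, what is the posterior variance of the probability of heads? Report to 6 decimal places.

The Beta prior is conjugate to a Binomial/Bernoulli likelihood; the update adds successes to α and failures to β.
Posterior: Beta(α+k, β+n−k) = Beta(4.7+9, 9.8+7) = Beta(13.7, 16.8).
Var = αβ/((α+β)²(α+β+1)) = 13.7·16.8/(30.5²·31.5) = 0.007855.

0.007855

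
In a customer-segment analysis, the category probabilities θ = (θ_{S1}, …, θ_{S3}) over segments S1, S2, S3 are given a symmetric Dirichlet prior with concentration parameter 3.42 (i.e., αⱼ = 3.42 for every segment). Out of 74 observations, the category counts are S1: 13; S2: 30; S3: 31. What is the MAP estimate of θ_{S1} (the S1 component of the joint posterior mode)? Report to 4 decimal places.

The Dirichlet prior is conjugate to the Multinomial likelihood: each posterior αⱼ = prior αⱼ + observed count nⱼ.
Posterior concentration: (16.42, 33.42, 34.42), total = 84.26.
Joint mode component: (α_{S1}−1)/(Σα−K) = 15.42/81.26 = 0.1898.

0.1898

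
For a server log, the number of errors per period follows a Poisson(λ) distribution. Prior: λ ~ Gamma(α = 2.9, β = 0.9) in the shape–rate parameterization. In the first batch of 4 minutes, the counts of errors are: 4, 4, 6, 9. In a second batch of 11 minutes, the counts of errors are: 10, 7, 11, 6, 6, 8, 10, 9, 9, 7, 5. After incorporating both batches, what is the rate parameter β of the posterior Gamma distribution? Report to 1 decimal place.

With a Gamma(shape α, rate β) prior, the Poisson likelihood is conjugate: the posterior is Gamma(α + ΣXᵢ, β + n).
Batch 1: sum of counts S = 23 over n = 4 minutes.
After batch 1: Gamma(α+S, β+n) = Gamma(2.9+23, 0.9+4) = Gamma(25.9, 4.9).
Batch 2: sum of counts S = 88 over n = 11 minutes.
After batch 2: Gamma(α+S, β+n) = Gamma(25.9+88, 4.9+11) = Gamma(113.9, 15.9).
Posterior β = 15.9.

15.9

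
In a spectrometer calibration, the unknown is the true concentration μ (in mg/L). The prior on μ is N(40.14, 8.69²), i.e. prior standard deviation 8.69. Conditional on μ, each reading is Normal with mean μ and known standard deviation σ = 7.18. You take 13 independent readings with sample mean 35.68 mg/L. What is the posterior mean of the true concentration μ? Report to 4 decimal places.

35.9025

For Normal data with known variance σ², a Normal(μ₀, σ₀²) prior on μ is conjugate. Posterior precision = 1/σ₀² + n/σ²; posterior mean is the precision-weighted average of μ₀ and x̄.
n·x̄ = 13·35.68 = 463.84.
σ₀² = 8.69² = 75.5161, σ² = 7.18² = 51.5524; σ² + n·σ₀² = 51.5524 + 13·75.5161 = 1033.2617.
Posterior mean = (μ₀/σ₀² + n·x̄/σ²)/(1/σ₀² + n/σ²) = (σ²·μ₀ + σ₀²·n·x̄)/(σ² + n·σ₀²) = (51.5524·40.14 + 75.5161·463.84)/1033.2617 = 37096.70116/1033.2617 = 35.9025.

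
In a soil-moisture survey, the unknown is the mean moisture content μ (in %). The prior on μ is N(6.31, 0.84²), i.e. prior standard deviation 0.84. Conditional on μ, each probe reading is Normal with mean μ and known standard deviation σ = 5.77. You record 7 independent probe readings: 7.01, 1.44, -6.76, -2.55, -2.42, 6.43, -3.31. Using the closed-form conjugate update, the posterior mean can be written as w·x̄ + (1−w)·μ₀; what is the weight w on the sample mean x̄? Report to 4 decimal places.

0.1292

For Normal data with known variance σ², a Normal(μ₀, σ₀²) prior on μ is conjugate. Posterior precision = 1/σ₀² + n/σ²; posterior mean is the precision-weighted average of μ₀ and x̄.
σ₀² = 0.84² = 0.7056, σ² = 5.77² = 33.2929. Prior precision 1/σ₀² = 1/0.7056; data precision n/σ² = 7/33.2929.
w = (n/σ²)/(1/σ₀² + n/σ²) = n·σ₀²/(σ² + n·σ₀²) = 7·0.7056/(33.2929 + 7·0.7056) = 4.9392/38.2321 = 0.1292.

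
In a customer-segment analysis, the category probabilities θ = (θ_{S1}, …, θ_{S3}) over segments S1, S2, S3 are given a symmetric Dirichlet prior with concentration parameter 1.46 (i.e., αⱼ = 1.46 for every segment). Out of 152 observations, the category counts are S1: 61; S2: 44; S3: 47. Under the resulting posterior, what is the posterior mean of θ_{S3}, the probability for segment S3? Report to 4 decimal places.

The Dirichlet prior is conjugate to the Multinomial likelihood: each posterior αⱼ = prior αⱼ + observed count nⱼ.
Posterior concentration: (62.46, 45.46, 48.46), total = 156.38.
E[θ_{S3}|data] = α_{S3}/Σα = 48.46/156.38 = 0.3099.

0.3099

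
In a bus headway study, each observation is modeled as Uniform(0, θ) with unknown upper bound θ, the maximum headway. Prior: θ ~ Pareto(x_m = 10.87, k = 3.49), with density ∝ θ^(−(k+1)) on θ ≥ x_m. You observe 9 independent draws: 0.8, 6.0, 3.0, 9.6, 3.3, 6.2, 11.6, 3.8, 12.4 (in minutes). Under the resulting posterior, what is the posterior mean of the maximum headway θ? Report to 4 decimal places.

13.4792

A Pareto(scale x_m, shape k) prior on the upper bound θ of Uniform(0, θ) is conjugate: posterior is Pareto(max(x_m, max xᵢ), k + n).
Sample maximum = 12.4; prior scale x_m = 10.87 → posterior scale = max = 12.40.
Posterior shape = 3.49 + 9 = 12.49.
E[θ|data] = k·x_m/(k−1) = 12.49·12.40/11.49 = 13.4792.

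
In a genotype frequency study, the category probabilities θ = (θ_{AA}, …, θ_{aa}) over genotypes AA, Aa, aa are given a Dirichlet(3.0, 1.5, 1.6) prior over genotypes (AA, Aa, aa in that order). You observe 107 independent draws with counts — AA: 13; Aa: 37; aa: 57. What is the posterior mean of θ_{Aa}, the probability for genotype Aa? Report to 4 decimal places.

The Dirichlet prior is conjugate to the Multinomial likelihood: each posterior αⱼ = prior αⱼ + observed count nⱼ.
Posterior concentration: (16.0, 38.5, 58.6), total = 113.1.
E[θ_{Aa}|data] = α_{Aa}/Σα = 38.5/113.1 = 0.3404.

0.3404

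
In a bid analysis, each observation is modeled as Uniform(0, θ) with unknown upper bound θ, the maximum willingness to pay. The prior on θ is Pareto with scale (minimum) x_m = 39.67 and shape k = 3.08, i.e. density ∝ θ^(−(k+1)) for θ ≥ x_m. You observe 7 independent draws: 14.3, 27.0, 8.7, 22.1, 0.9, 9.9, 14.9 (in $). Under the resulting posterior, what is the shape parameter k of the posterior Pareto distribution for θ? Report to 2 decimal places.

10.08

A Pareto(scale x_m, shape k) prior on the upper bound θ of Uniform(0, θ) is conjugate: posterior is Pareto(max(x_m, max xᵢ), k + n).
Sample maximum = 27.0; prior scale x_m = 39.67 → posterior scale = max = 39.67.
Posterior shape = 3.08 + 7 = 10.08.
Posterior shape k = 10.08.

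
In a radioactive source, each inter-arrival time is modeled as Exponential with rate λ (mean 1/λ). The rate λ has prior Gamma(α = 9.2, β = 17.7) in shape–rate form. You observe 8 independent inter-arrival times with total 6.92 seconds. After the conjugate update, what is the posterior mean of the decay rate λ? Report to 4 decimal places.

0.6986

With a Gamma(shape α, rate β) prior on the exponential rate λ, the posterior after n observations with total T = Σxᵢ is Gamma(α+n, β+T).
Posterior: Gamma(9.2+8, 17.7+6.92) = Gamma(17.2, 24.62).
Posterior mean of λ = α/β = 17.2/24.62 = 0.6986.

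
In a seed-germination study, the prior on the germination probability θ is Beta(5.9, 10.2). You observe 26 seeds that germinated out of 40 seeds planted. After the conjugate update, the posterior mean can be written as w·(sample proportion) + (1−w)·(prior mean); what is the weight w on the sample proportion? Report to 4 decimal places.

The Beta prior is conjugate to a Binomial/Bernoulli likelihood; the update adds successes to α and failures to β.
Posterior mean = (α₀+k)/(α₀+β₀+n) = [n/(α₀+β₀+n)]·(k/n) + [(α₀+β₀)/(α₀+β₀+n)]·α₀/(α₀+β₀), so only n and the prior enter the weight.
The weight on the data is w = n/(α₀+β₀+n) = 40/(5.9+10.2+40) = 40/56.1 = 0.7130.

0.7130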